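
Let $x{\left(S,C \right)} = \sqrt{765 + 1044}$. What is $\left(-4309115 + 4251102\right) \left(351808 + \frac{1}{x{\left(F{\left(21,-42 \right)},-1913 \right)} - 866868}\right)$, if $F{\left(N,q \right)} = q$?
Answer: $- \frac{5112292837085305819892}{250486709205} + \frac{58013 \sqrt{201}}{250486709205} \approx -2.0409 \cdot 10^{10}$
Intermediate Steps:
$x{\left(S,C \right)} = 3 \sqrt{201}$ ($x{\left(S,C \right)} = \sqrt{1809} = 3 \sqrt{201}$)
$\left(-4309115 + 4251102\right) \left(351808 + \frac{1}{x{\left(F{\left(21,-42 \right)},-1913 \right)} - 866868}\right) = \left(-4309115 + 4251102\right) \left(351808 + \frac{1}{3 \sqrt{201} - 866868}\right) = - 58013 \left(351808 + \frac{1}{-866868 + 3 \sqrt{201}}\right) = -20409437504 - \frac{58013}{-866868 + 3 \sqrt{201}}$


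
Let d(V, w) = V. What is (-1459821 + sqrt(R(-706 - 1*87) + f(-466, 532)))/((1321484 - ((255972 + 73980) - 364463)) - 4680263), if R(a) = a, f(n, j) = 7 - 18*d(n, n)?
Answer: 1459821/3324268 - sqrt(7602)/3324268 ≈ 0.43911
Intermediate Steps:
f(n, j) = 7 - 18*n
(-1459821 + sqrt(R(-706 - 1*87) + f(-466, 532)))/((1321484 - ((255972 + 73980) - 364463)) - 4680263) = (-1459821 + sqrt((-706 - 1*87) + (7 - 18*(-466))))/((1321484 - ((255972 + 73980) - 364463)) - 4680263) = (-1459821 + sqrt((-706 - 87) + (7 + 8388)))/((1321484 - (329952 - 364463)) - 4680263) = (-1459821 + sqrt(-793 + 8395))/((1321484 - 1*(-34511)) - 4680263) = (-1459821 + sqrt(7602))/((1321484 + 34511) - 4680263) = (-1459821 + sqrt(7602))/(1355995 - 4680263) = (-1459821 + sqrt(7602))/(-3324268) = (-1459821 + sqrt(7602))*(-1/3324268) = 1459821/3324268 - sqrt(7602)/3324268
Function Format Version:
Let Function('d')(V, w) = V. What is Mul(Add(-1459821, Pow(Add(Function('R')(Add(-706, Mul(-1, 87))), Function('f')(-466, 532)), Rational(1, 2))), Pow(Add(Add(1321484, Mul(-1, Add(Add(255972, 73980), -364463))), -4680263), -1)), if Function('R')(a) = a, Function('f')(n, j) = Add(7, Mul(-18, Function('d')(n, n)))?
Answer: Add(Rational(1459821, 3324268), Mul(Rational(-1, 3324268), Pow(7602, Rational(1, 2)))) ≈ 0.43911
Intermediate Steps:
Function('f')(n, j) = Add(7, Mul(-18, n))
Mul(Add(-1459821, Pow(Add(Function('R')(Add(-706, Mul(-1, 87))), Function('f')(-466, 532)), Rational(1, 2))), Pow(Add(Add(1321484, Mul(-1, Add(Add(255972, 73980), -364463))), -4680263), -1)) = Mul(Add(-1459821, Pow(Add(Add(-706, Mul(-1, 87)), Add(7, Mul(-18, -466))), Rational(1, 2))), Pow(Add(Add(1321484, Mul(-1, Add(Add(255972, 73980), -364463))), -4680263), -1)) = Mul(Add(-1459821, Pow(Add(Add(-706, -87), Add(7, 8388)), Rational(1, 2))), Pow(Add(Add(1321484, Mul(-1, Add(329952, -364463))), -4680263), -1)) = Mul(Add(-1459821, Pow(Add(-793, 8395), Rational(1, 2))), Pow(Add(Add(1321484, Mul(-1, -34511)), -4680263), -1)) = Mul(Add(-1459821, Pow(7602, Rational(1, 2))), Pow(Add(Add(1321484, 34511), -4680263), -1)) = Mul(Add(-1459821, Pow(7602, Rational(1, 2))), Pow(Add(1355995, -4680263), -1)) = Mul(Add(-1459821, Pow(7602, Rational(1, 2))), Pow(-3324268, -1)) = Mul(Add(-1459821, Pow(7602, Rational(1, 2))), Rational(-1, 3324268)) = Add(Rational(1459821, 3324268), Mul(Rational(-1, 3324268), Pow(7602, Rational(1, 2))))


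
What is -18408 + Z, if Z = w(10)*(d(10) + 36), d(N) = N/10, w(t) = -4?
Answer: -18556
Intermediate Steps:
d(N) = N/10 (d(N) = N*(⅒) = N/10)
Z = -148 (Z = -4*((⅒)*10 + 36) = -4*(1 + 36) = -4*37 = -148)
-18408 + Z = -18408 - 148 = -18556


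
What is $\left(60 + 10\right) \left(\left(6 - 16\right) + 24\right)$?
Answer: $980$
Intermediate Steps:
$\left(60 + 10\right) \left(\left(6 - 16\right) + 24\right) = 70 \left(\left(6 - 16\right) + 24\right) = 70 \left(-10 + 24\right) = 70 \cdot 14 = 980$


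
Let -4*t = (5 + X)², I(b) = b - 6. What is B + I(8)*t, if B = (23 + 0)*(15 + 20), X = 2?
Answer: 1561/2 ≈ 780.50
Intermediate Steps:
I(b) = -6 + b
B = 805 (B = 23*35 = 805)
t = -49/4 (t = -(5 + 2)²/4 = -¼*7² = -¼*49 = -49/4 ≈ -12.250)
B + I(8)*t = 805 + (-6 + 8)*(-49/4) = 805 + 2*(-49/4) = 805 - 49/2 = 1561/2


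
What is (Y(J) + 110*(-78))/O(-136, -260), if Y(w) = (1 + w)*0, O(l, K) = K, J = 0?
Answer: 33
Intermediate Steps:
Y(w) = 0
(Y(J) + 110*(-78))/O(-136, -260) = (0 + 110*(-78))/(-260) = (0 - 8580)*(-1/260) = -8580*(-1/260) = 33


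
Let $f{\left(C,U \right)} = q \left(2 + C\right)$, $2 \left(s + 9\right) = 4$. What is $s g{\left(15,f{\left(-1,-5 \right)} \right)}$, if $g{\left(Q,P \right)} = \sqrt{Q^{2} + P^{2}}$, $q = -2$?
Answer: $- 7 \sqrt{229} \approx -105.93$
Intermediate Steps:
$s = -7$ ($s = -9 + \frac{1}{2} \cdot 4 = -9 + 2 = -7$)
$f{\left(C,U \right)} = -4 - 2 C$ ($f{\left(C,U \right)} = - 2 \left(2 + C\right) = -4 - 2 C$)
$g{\left(Q,P \right)} = \sqrt{P^{2} + Q^{2}}$
$s g{\left(15,f{\left(-1,-5 \right)} \right)} = - 7 \sqrt{\left(-4 - -2\right)^{2} + 15^{2}} = - 7 \sqrt{\left(-4 + 2\right)^{2} + 225} = - 7 \sqrt{\left(-2\right)^{2} + 225} = - 7 \sqrt{4 + 225} = - 7 \sqrt{229}$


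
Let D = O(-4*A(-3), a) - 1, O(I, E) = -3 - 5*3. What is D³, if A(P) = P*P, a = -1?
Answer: -6859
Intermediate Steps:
A(P) = P²
O(I, E) = -18 (O(I, E) = -3 - 15 = -18)
D = -19 (D = -18 - 1 = -19)
D³ = (-19)³ = -6859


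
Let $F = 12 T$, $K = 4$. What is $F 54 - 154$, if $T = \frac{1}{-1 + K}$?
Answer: $62$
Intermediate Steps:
$T = \frac{1}{3}$ ($T = \frac{1}{-1 + 4} = \frac{1}{3} \approx 0.33333$)
$F = 4$ ($F = 12 \cdot \frac{1}{3} = 4$)
$F 54 - 154 = 4 \cdot 54 - 154 = 216 - 154 = 62$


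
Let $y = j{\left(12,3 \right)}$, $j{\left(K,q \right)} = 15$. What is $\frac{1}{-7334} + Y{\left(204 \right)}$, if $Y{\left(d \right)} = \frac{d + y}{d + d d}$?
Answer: $\frac{260721}{51117980} \approx 0.0051004$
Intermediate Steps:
$y = 15$
$Y{\left(d \right)} = \frac{15 + d}{d + d^{2}}$ ($Y{\left(d \right)} = \frac{d + 15}{d + d d} = \frac{15 + d}{d + d^{2}}$)
$\frac{1}{-7334} + Y{\left(204 \right)} = \frac{1}{-7334} + \frac{15 + 204}{204 \left(1 + 204\right)} = - \frac{1}{7334} + \frac{1}{204} \cdot \frac{1}{205} \cdot 219 = - \frac{1}{7334} + \frac{73}{13940} = \frac{260721}{51117980}$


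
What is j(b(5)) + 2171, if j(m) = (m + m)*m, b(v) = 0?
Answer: 2171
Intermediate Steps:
j(m) = 2*m² (j(m) = (2*m)*m = 2*m²)
j(b(5)) + 2171 = 2*0² + 2171 = 2*0 + 2171 = 0 + 2171 = 2171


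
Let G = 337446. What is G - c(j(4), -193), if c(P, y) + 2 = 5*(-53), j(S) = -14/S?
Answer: 337713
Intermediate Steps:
c(P, y) = -267 (c(P, y) = -2 + 5*(-53) = -2 - 265 = -267)
G - c(j(4), -193) = 337446 - 1*(-267) = 337446 + 267 = 337713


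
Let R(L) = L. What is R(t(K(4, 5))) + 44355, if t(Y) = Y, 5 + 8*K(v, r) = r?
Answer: 44355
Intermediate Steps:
K(v, r) = -5/8 + r/8
R(t(K(4, 5))) + 44355 = (-5/8 + (⅛)*5) + 44355 = (-5/8 + 5/8) + 44355 = 0 + 44355 = 44355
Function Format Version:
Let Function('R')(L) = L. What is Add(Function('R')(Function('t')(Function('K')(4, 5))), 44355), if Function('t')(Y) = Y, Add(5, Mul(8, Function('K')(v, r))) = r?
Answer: 44355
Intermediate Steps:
Function('K')(v, r) = Add(Rational(-5, 8), Mul(Rational(1, 8), r))
Add(Function('R')(Function('t')(Function('K')(4, 5))), 44355) = Add(Add(Rational(-5, 8), Mul(Rational(1, 8), 5)), 44355) = Add(Add(Rational(-5, 8), Rational(5, 8)), 44355) = Add(0, 44355) = 44355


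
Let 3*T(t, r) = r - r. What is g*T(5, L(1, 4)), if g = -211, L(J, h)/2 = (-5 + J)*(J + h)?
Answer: 0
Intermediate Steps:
L(J, h) = 2*(-5 + J)*(J + h) (L(J, h) = 2*((-5 + J)*(J + h)) = 2*(-5 + J)*(J + h))
T(t, r) = 0 (T(t, r) = (r - r)/3 = (1/3)*0 = 0)
g*T(5, L(1, 4)) = -211*0 = 0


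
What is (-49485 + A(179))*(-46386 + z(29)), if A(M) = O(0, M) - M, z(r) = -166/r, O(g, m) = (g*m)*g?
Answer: 66815959040/29 ≈ 2.3040e+9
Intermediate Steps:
O(g, m) = m*g**2
A(M) = -M (A(M) = M*0**2 - M = M*0 - M = 0 - M = -M)
(-49485 + A(179))*(-46386 + z(29)) = (-49485 - 1*179)*(-46386 - 166/29) = (-49485 - 179)*(-46386 - 166*1/29) = -49664*(-46386 - 166/29) = -49664*(-1345360/29) = 66815959040/29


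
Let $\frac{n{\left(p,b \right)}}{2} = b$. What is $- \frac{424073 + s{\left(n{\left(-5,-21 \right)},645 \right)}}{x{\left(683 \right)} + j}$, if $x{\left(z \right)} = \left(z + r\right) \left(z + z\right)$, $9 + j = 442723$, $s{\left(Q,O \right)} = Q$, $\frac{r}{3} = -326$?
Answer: $- \frac{424031}{39744} \approx -10.669$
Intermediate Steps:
$r = -978$ ($r = 3 \left(-326\right) = -978$)
$n{\left(p,b \right)} = 2 b$
$j = 442714$ ($j = -9 + 442723 = 442714$)
$x{\left(z \right)} = 2 z \left(-978 + z\right)$ ($x{\left(z \right)} = \left(z - 978\right) \left(z + z\right) = \left(-978 + z\right) 2 z = 2 z \left(-978 + z\right)$)
$- \frac{424073 + s{\left(n{\left(-5,-21 \right)},645 \right)}}{x{\left(683 \right)} + j} = - \frac{424073 + 2 \left(-21\right)}{2 \cdot 683 \left(-978 + 683\right) + 442714} = - \frac{424073 - 42}{2 \cdot 683 \left(-295\right) + 442714} = - \frac{424031}{-402970 + 442714} = - \frac{424031}{39744}$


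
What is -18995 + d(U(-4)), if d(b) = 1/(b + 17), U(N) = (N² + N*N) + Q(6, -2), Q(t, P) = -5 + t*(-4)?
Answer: -379899/20 ≈ -18995.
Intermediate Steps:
Q(t, P) = -5 - 4*t
U(N) = -29 + 2*N² (U(N) = (N² + N*N) + (-5 - 4*6) = (N² + N²) + (-5 - 24) = 2*N² - 29 = -29 + 2*N²)
d(b) = 1/(17 + b)
-18995 + d(U(-4)) = -18995 + 1/(17 + (-29 + 2*(-4)²)) = -18995 + 1/(17 + (-29 + 2*16)) = -18995 + 1/(17 + (-29 + 32)) = -18995 + 1/(17 + 3) = -18995 + 1/20 = -379899/20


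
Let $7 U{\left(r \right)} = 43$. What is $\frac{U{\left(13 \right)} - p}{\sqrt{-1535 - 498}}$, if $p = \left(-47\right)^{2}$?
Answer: $\frac{15420 i \sqrt{2033}}{14231} \approx 48.856 i$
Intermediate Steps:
$p = 2209$
$U{\left(r \right)} = \frac{43}{7}$ ($U{\left(r \right)} = \frac{1}{7} \cdot 43 = \frac{43}{7}$)
$\frac{U{\left(13 \right)} - p}{\sqrt{-1535 - 498}} = \frac{\frac{43}{7} - 2209}{\sqrt{-1535 - 498}} = \frac{\frac{43}{7} - 2209}{\sqrt{-2033}} = - \frac{15420}{7 i \sqrt{2033}} = - \frac{15420 \left(- \frac{i \sqrt{2033}}{2033}\right)}{7} = \frac{15420 i \sqrt{2033}}{14231}$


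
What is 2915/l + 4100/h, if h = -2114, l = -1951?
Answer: -7080705/2062207 ≈ -3.4336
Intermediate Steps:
2915/l + 4100/h = 2915/(-1951) + 4100/(-2114) = 2915*(-1/1951) + 4100*(-1/2114) = -2915/1951 - 2050/1057 = -7080705/2062207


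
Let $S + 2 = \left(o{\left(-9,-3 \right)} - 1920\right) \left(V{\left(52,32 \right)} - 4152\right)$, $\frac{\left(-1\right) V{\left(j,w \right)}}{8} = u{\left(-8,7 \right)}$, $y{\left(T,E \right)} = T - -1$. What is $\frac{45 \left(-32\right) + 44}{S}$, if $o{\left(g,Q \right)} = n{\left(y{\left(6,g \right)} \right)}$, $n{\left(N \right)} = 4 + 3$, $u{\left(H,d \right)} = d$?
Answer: $- \frac{698}{4024951} \approx -0.00017342$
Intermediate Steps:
$y{\left(T,E \right)} = 1 + T$ ($y{\left(T,E \right)} = T + 1 = 1 + T$)
$V{\left(j,w \right)} = -56$ ($V{\left(j,w \right)} = \left(-8\right) 7 = -56$)
$n{\left(N \right)} = 7$
$o{\left(g,Q \right)} = 7$
$S = 8049902$ ($S = -2 + \left(7 - 1920\right) \left(-56 - 4152\right) = -2 - -8049904 = -2 + 8049904 = 8049902$)
$\frac{45 \left(-32\right) + 44}{S} = \frac{45 \left(-32\right) + 44}{8049902} = \left(-1440 + 44\right) \frac{1}{8049902} = \left(-1396\right) \frac{1}{8049902} = - \frac{698}{4024951}$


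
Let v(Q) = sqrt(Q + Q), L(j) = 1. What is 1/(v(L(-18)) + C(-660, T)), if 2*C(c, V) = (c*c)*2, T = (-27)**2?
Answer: 217800/94873679999 - sqrt(2)/189747359998 ≈ 2.2957e-6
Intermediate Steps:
T = 729
v(Q) = sqrt(2)*sqrt(Q) (v(Q) = sqrt(2*Q) = sqrt(2)*sqrt(Q))
C(c, V) = c**2 (C(c, V) = ((c*c)*2)/2 = (c**2*2)/2 = (2*c**2)/2 = c**2)
1/(v(L(-18)) + C(-660, T)) = 1/(sqrt(2)*sqrt(1) + (-660)**2) = 1/(sqrt(2)*1 + 435600) = 1/(sqrt(2) + 435600) = 1/(435600 + sqrt(2))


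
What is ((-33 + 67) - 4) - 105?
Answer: -75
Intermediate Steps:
((-33 + 67) - 4) - 105 = (34 - 4) - 105 = 30 - 105 = -75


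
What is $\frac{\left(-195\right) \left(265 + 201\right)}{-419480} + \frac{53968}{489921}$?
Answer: $\frac{6715761791}{20551206108} \approx 0.32678$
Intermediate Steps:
$\frac{\left(-195\right) \left(265 + 201\right)}{-419480} + \frac{53968}{489921} = \left(-195\right) 466 \left(- \frac{1}{419480}\right) + 53968 \cdot \frac{1}{489921} = \left(-90870\right) \left(- \frac{1}{419480}\right) + \frac{53968}{489921} = \frac{9087}{41948} + \frac{53968}{489921} = \frac{6715761791}{20551206108}$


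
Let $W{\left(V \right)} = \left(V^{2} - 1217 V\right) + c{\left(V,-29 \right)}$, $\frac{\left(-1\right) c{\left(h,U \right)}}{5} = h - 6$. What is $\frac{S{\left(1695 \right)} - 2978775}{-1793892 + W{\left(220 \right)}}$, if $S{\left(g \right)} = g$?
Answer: $\frac{496180}{335717} \approx 1.478$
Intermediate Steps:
$c{\left(h,U \right)} = 30 - 5 h$ ($c{\left(h,U \right)} = - 5 \left(h - 6\right) = - 5 \left(-6 + h\right) = 30 - 5 h$)
$W{\left(V \right)} = 30 + V^{2} - 1222 V$ ($W{\left(V \right)} = \left(V^{2} - 1217 V\right) - \left(-30 + 5 V\right) = 30 + V^{2} - 1222 V$)
$\frac{S{\left(1695 \right)} - 2978775}{-1793892 + W{\left(220 \right)}} = \frac{1695 - 2978775}{-1793892 + \left(30 + 220^{2} - 268840\right)} = - \frac{2977080}{-1793892 + \left(30 + 48400 - 268840\right)} = - \frac{2977080}{-1793892 - 220410} = - \frac{2977080}{-2014302} = \left(-2977080\right) \left(- \frac{1}{2014302}\right) = \frac{496180}{335717}$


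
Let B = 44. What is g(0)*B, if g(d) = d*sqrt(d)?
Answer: 0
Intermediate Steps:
g(d) = d**(3/2)
g(0)*B = 0**(3/2)*44 = 0*44 = 0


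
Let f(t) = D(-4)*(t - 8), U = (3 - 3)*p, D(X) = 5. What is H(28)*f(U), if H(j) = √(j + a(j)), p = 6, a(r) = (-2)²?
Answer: -160*√2 ≈ -226.27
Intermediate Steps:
a(r) = 4
H(j) = √(4 + j) (H(j) = √(j + 4) = √(4 + j))
U = 0 (U = (3 - 3)*6 = 0*6 = 0)
f(t) = -40 + 5*t (f(t) = 5*(t - 8) = 5*(-8 + t) = -40 + 5*t)
H(28)*f(U) = √(4 + 28)*(-40 + 5*0) = √32*(-40 + 0) = (4*√2)*(-40) = -160*√2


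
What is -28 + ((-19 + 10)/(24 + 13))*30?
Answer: -1306/37 ≈ -35.297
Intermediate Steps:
-28 + ((-19 + 10)/(24 + 13))*30 = -28 - 9/37*30 = -28 - 270/37 = -1306/37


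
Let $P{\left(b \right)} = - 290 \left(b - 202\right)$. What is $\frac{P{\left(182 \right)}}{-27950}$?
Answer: $- \frac{116}{559} \approx -0.20751$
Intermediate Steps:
$P{\left(b \right)} = 58580 - 290 b$ ($P{\left(b \right)} = - 290 \left(-202 + b\right) = 58580 - 290 b$)
$\frac{P{\left(182 \right)}}{-27950} = \frac{58580 - 52780}{-27950} = \left(58580 - 52780\right) \left(- \frac{1}{27950}\right) = 5800 \left(- \frac{1}{27950}\right) = - \frac{116}{559}$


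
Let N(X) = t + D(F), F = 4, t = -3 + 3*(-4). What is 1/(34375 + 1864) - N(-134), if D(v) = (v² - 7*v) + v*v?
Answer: 398630/36239 ≈ 11.000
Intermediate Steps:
t = -15 (t = -3 - 12 = -15)
D(v) = -7*v + 2*v² (D(v) = (v² - 7*v) + v² = -7*v + 2*v²)
N(X) = -11 (N(X) = -15 + 4*(-7 + 2*4) = -15 + 4*(-7 + 8) = -15 + 4*1 = -15 + 4 = -11)
1/(34375 + 1864) - N(-134) = 1/(34375 + 1864) - 1*(-11) = 1/36239 + 11 = 398630/36239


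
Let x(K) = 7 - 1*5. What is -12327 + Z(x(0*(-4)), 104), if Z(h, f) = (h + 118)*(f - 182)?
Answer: -21687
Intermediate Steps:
x(K) = 2 (x(K) = 7 - 5 = 2)
Z(h, f) = (-182 + f)*(118 + h) (Z(h, f) = (118 + h)*(-182 + f) = (-182 + f)*(118 + h))
-12327 + Z(x(0*(-4)), 104) = -12327 + (-21476 - 182*2 + 118*104 + 104*2) = -12327 + (-21476 - 364 + 12272 + 208) = -12327 - 9360 = -21687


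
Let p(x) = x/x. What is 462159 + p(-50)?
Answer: 462160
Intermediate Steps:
p(x) = 1
462159 + p(-50) = 462159 + 1 = 462160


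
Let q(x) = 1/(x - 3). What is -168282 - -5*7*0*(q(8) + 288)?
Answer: -168282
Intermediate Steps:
q(x) = 1/(-3 + x)
-168282 - -5*7*0*(q(8) + 288) = -168282 - -5*7*0*(1/(-3 + 8) + 288) = -168282 - (-35*0)*(1/5 + 288) = -168282 - 0*(⅕ + 288) = -168282 - 0*1441/5 = -168282 - 1*0 = -168282 + 0 = -168282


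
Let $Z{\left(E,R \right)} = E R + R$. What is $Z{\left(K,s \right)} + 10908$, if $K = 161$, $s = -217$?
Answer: $-24246$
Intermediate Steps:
$Z{\left(E,R \right)} = R + E R$
$Z{\left(K,s \right)} + 10908 = - 217 \left(1 + 161\right) + 10908 = \left(-217\right) 162 + 10908 = -35154 + 10908 = -24246$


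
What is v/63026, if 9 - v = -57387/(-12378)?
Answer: 18005/260045276 ≈ 6.9238e-5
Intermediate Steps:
v = 18005/4126 (v = 9 - (-57387)/(-12378) = 9 - (-57387)*(-1)/12378 = 9 - 1*19129/4126 = 9 - 19129/4126 = 18005/4126 ≈ 4.3638)
v/63026 = (18005/4126)/63026 = (18005/4126)*(1/63026) = 18005/260045276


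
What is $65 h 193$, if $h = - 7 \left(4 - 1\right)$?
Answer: $-263445$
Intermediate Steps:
$h = -21$ ($h = \left(-7\right) 3 = -21$)
$65 h 193 = 65 \left(-21\right) 193 = \left(-1365\right) 193 = -263445$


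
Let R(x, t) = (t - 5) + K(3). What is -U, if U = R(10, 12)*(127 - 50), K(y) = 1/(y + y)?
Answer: -3311/6 ≈ -551.83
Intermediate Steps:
K(y) = 1/(2*y)
R(x, t) = -29/6 + t (R(x, t) = (t - 5) + (½)/3 = (-5 + t) + (½)*(⅓) = (-5 + t) + ⅙ = -29/6 + t)
U = 3311/6 (U = (-29/6 + 12)*(127 - 50) = (43/6)*77 = 3311/6 ≈ 551.83)
-U = -1*3311/6 = -3311/6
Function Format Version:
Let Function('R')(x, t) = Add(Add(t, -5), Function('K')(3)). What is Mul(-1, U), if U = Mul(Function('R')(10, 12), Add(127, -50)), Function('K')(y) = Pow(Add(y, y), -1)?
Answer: Rational(-3311, 6) ≈ -551.83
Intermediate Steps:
Function('K')(y) = Mul(Rational(1, 2), Pow(y, -1)) (Function('K')(y) = Pow(Mul(2, y), -1) = Mul(Rational(1, 2), Pow(y, -1)))
Function('R')(x, t) = Add(Rational(-29, 6), t) (Function('R')(x, t) = Add(Add(t, -5), Mul(Rational(1, 2), Pow(3, -1))) = Add(Add(-5, t), Mul(Rational(1, 2), Rational(1, 3))) = Add(Add(-5, t), Rational(1, 6)) = Add(Rational(-29, 6), t))
U = Rational(3311, 6) (U = Mul(Add(Rational(-29, 6), 12), Add(127, -50)) = Mul(Rational(43, 6), 77) = Rational(3311, 6) ≈ 551.83)
Mul(-1, U) = Mul(-1, Rational(3311, 6)) = Rational(-3311, 6)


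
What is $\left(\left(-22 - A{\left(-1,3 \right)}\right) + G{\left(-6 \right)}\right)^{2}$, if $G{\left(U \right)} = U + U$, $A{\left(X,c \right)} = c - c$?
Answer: $1156$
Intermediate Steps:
$A{\left(X,c \right)} = 0$
$G{\left(U \right)} = 2 U$
$\left(\left(-22 - A{\left(-1,3 \right)}\right) + G{\left(-6 \right)}\right)^{2} = \left(\left(-22 - 0\right) + 2 \left(-6\right)\right)^{2} = \left(\left(-22 + 0\right) - 12\right)^{2} = \left(-22 - 12\right)^{2} = \left(-34\right)^{2} = 1156$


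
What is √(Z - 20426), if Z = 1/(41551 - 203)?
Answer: 3*I*√970040443471/20674 ≈ 142.92*I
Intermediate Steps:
Z = 1/41348 ≈ 2.4185e-5
√(Z - 20426) = √(1/41348 - 20426) = √(-844574247/41348) = 3*I*√970040443471/20674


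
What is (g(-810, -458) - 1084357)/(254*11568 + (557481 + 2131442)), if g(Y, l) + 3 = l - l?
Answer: -216872/1125439 ≈ -0.19270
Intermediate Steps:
g(Y, l) = -3 (g(Y, l) = -3 + (l - l) = -3 + 0 = -3)
(g(-810, -458) - 1084357)/(254*11568 + (557481 + 2131442)) = (-3 - 1084357)/(254*11568 + (557481 + 2131442)) = -1084360/(2938272 + 2688923) = -1084360/5627195 = -1084360*1/5627195 = -216872/1125439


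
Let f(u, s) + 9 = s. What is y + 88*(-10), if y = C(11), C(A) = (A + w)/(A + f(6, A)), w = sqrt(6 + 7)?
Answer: -11429/13 + sqrt(13)/13 ≈ -878.88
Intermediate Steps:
f(u, s) = -9 + s
w = sqrt(13) ≈ 3.6056
C(A) = (A + sqrt(13))/(-9 + 2*A) (C(A) = (A + sqrt(13))/(A + (-9 + A)) = (A + sqrt(13))/(-9 + 2*A))
y = 11/13 + sqrt(13)/13 (y = (11 + sqrt(13))/(-9 + 2*11) = (11 + sqrt(13))/(-9 + 22) = (11 + sqrt(13))/13 = 11/13 + sqrt(13)/13 ≈ 1.1235)
y + 88*(-10) = (11/13 + sqrt(13)/13) + 88*(-10) = (11/13 + sqrt(13)/13) - 880 = -11429/13 + sqrt(13)/13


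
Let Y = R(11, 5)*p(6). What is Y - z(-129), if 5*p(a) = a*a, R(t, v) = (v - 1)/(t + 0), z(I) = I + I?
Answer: 14334/55 ≈ 260.62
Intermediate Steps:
z(I) = 2*I
R(t, v) = (-1 + v)/t
p(a) = a²/5 (p(a) = (a*a)/5 = a²/5)
Y = 144/55 (Y = ((-1 + 5)/11)*((⅕)*6²) = ((1/11)*4)*((⅕)*36) = (4/11)*(36/5) = 144/55 ≈ 2.6182)
Y - z(-129) = 144/55 - 2*(-129) = 144/55 - 1*(-258) = 144/55 + 258 = 14334/55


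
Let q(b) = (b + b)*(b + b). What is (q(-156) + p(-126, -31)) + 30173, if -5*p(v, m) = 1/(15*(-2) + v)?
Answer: 99463261/780 ≈ 1.2752e+5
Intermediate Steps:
p(v, m) = -1/(5*(-30 + v)) (p(v, m) = -1/(5*(15*(-2) + v)) = -1/(5*(-30 + v)))
q(b) = 4*b**2 (q(b) = (2*b)*(2*b) = 4*b**2)
(q(-156) + p(-126, -31)) + 30173 = (4*(-156)**2 - 1/(-150 + 5*(-126))) + 30173 = (4*24336 - 1/(-150 - 630)) + 30173 = (97344 - 1/(-780)) + 30173 = (97344 - 1*(-1/780)) + 30173 = (97344 + 1/780) + 30173 = 75928321/780 + 30173 = 99463261/780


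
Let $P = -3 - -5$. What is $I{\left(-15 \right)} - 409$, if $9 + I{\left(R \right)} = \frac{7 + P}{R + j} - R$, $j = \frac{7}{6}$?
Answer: $- \frac{33503}{83} \approx -403.65$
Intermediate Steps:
$j = \frac{7}{6}$ ($j = 7 \cdot \frac{1}{6} = \frac{7}{6} \approx 1.1667$)
$P = 2$ ($P = -3 + 5 = 2$)
$I{\left(R \right)} = -9 - R + \frac{9}{\frac{7}{6} + R}$ ($I{\left(R \right)} = -9 - \left(R - \frac{7 + 2}{R + \frac{7}{6}}\right) = -9 - \left(R - \frac{9}{\frac{7}{6} + R}\right) = -9 - R + \frac{9}{\frac{7}{6} + R}$)
$I{\left(-15 \right)} - 409 = \frac{-9 - -915 - 6 \left(-15\right)^{2}}{7 + 6 \left(-15\right)} - 409 = \frac{-9 + 915 - 1350}{7 - 90} - 409 = \frac{-9 + 915 - 1350}{-83} - 409 = \left(- \frac{1}{83}\right) \left(-444\right) - 409 = \frac{444}{83} - 409 = - \frac{33503}{83}$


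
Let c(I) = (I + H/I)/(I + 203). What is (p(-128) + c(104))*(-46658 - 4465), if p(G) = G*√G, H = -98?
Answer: -273968157/15964 + 52349952*I*√2 ≈ -17162.0 + 7.4034e+7*I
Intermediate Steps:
c(I) = (I - 98/I)/(203 + I) (c(I) = (I - 98/I)/(I + 203) = (I - 98/I)/(203 + I))
p(G) = G^(3/2)
(p(-128) + c(104))*(-46658 - 4465) = ((-128)^(3/2) + (-98 + 104²)/(104*(203 + 104)))*(-46658 - 4465) = (-1024*I*√2 + (1/104)*(-98 + 10816)/307)*(-51123) = (-1024*I*√2 + (1/104)*(1/307)*10718)*(-51123) = (-1024*I*√2 + 5359/15964)*(-51123) = (5359/15964 - 1024*I*√2)*(-51123) = -273968157/15964 + 52349952*I*√2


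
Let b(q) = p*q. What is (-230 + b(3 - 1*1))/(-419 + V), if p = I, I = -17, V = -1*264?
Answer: 264/683 ≈ 0.38653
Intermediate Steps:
V = -264
p = -17
b(q) = -17*q
(-230 + b(3 - 1*1))/(-419 + V) = (-230 - 17*(3 - 1*1))/(-419 - 264) = (-230 - 17*(3 - 1))/(-683) = (-230 - 17*2)*(-1/683) = (-230 - 34)*(-1/683) = -264*(-1/683) = 264/683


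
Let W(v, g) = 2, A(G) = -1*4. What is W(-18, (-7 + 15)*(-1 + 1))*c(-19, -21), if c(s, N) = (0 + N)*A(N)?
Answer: 168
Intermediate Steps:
A(G) = -4
c(s, N) = -4*N (c(s, N) = (0 + N)*(-4) = N*(-4) = -4*N)
W(-18, (-7 + 15)*(-1 + 1))*c(-19, -21) = 2*(-4*(-21)) = 2*84 = 168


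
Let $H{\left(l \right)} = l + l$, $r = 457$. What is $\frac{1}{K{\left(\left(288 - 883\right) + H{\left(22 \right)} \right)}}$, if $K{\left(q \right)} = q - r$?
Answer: $- \frac{1}{1008} \approx -0.00099206$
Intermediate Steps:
$H{\left(l \right)} = 2 l$
$K{\left(q \right)} = -457 + q$ ($K{\left(q \right)} = q - 457 = -457 + q$)
$\frac{1}{K{\left(\left(288 - 883\right) + H{\left(22 \right)} \right)}} = \frac{1}{-457 + \left(\left(288 - 883\right) + 2 \cdot 22\right)} = \frac{1}{-457 + \left(-595 + 44\right)} = \frac{1}{-457 - 551} = \frac{1}{-1008} = - \frac{1}{1008}$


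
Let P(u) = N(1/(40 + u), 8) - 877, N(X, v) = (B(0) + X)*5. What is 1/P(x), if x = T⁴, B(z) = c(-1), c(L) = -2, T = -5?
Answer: -133/117970 ≈ -0.0011274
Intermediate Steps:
B(z) = -2
x = 625 (x = (-5)⁴ = 625)
N(X, v) = -10 + 5*X (N(X, v) = (-2 + X)*5 = -10 + 5*X)
P(u) = -887 + 5/(40 + u) (P(u) = (-10 + 5/(40 + u)) - 877 = -887 + 5/(40 + u))
1/P(x) = 1/((-35475 - 887*625)/(40 + 625)) = 1/((-35475 - 554375)/665) = 1/((1/665)*(-589850)) = 1/(-117970/133) = -133/117970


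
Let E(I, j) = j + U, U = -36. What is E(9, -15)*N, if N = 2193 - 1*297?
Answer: -96696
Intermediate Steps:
E(I, j) = -36 + j (E(I, j) = j - 36 = -36 + j)
N = 1896 (N = 2193 - 297 = 1896)
E(9, -15)*N = (-36 - 15)*1896 = -51*1896 = -96696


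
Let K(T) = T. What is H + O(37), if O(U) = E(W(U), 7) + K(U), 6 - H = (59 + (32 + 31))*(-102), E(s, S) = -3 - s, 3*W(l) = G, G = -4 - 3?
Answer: 37459/3 ≈ 12486.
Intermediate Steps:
G = -7
W(l) = -7/3 (W(l) = (⅓)*(-7) = -7/3)
H = 12450 (H = 6 - (59 + (32 + 31))*(-102) = 6 - (59 + 63)*(-102) = 6 - 122*(-102) = 6 - 1*(-12444) = 6 + 12444 = 12450)
O(U) = -⅔ + U (O(U) = (-3 - 1*(-7/3)) + U = (-3 + 7/3) + U = -⅔ + U)
H + O(37) = 12450 + (-⅔ + 37) = 12450 + 109/3 = 37459/3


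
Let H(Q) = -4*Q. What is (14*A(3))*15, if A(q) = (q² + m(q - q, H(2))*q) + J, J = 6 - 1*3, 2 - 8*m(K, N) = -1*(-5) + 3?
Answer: 4095/2 ≈ 2047.5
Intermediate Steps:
m(K, N) = -¾ (m(K, N) = ¼ - (-1*(-5) + 3)/8 = ¼ - (5 + 3)/8 = ¼ - ⅛*8 = ¼ - 1 = -¾)
J = 3 (J = 6 - 3 = 3)
A(q) = 3 + q² - 3*q/4 (A(q) = (q² - 3*q/4) + 3 = 3 + q² - 3*q/4)
(14*A(3))*15 = (14*(3 + 3² - ¾*3))*15 = (14*(3 + 9 - 9/4))*15 = (14*(39/4))*15 = (273/2)*15 = 4095/2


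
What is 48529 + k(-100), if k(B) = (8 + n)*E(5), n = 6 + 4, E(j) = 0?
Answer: 48529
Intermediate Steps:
n = 10
k(B) = 0 (k(B) = (8 + 10)*0 = 18*0 = 0)
48529 + k(-100) = 48529 + 0 = 48529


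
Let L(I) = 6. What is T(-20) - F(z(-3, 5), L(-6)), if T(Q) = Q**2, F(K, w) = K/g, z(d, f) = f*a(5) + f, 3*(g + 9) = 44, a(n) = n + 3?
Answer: 6665/17 ≈ 392.06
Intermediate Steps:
a(n) = 3 + n
g = 17/3 (g = -9 + (1/3)*44 = -9 + 44/3 = 17/3 ≈ 5.6667)
z(d, f) = 9*f (z(d, f) = f*(3 + 5) + f = f*8 + f = 8*f + f = 9*f)
F(K, w) = 3*K/17 (F(K, w) = K/(17/3) = K*(3/17) = 3*K/17)
T(-20) - F(z(-3, 5), L(-6)) = (-20)**2 - 3*9*5/17 = 400 - 3*45/17 = 400 - 1*135/17 = 400 - 135/17 = 6665/17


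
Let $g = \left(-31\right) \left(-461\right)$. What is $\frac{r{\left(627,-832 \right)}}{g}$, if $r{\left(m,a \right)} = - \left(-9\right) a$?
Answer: $- \frac{7488}{14291} \approx -0.52397$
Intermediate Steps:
$r{\left(m,a \right)} = 9 a$
$g = 14291$
$\frac{r{\left(627,-832 \right)}}{g} = \frac{9 \left(-832\right)}{14291} = \left(-7488\right) \frac{1}{14291} = - \frac{7488}{14291}$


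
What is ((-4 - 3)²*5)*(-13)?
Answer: -3185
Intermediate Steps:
((-4 - 3)²*5)*(-13) = ((-7)²*5)*(-13) = (49*5)*(-13) = 245*(-13) = -3185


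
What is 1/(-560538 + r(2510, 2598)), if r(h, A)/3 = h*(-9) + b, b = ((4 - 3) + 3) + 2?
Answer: -1/628290 ≈ -1.5916e-6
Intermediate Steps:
b = 6 (b = (1 + 3) + 2 = 4 + 2 = 6)
r(h, A) = 18 - 27*h (r(h, A) = 3*(h*(-9) + 6) = 3*(-9*h + 6) = 3*(6 - 9*h) = 18 - 27*h)
1/(-560538 + r(2510, 2598)) = 1/(-560538 + (18 - 27*2510)) = 1/(-560538 + (18 - 67770)) = 1/(-560538 - 67752) = 1/(-628290) = -1/628290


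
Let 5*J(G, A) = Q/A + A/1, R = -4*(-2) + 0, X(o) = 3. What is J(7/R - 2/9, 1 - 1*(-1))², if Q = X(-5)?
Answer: 49/100 ≈ 0.49000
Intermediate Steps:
Q = 3
R = 8 (R = 8 + 0 = 8)
J(G, A) = A/5 + 3/(5*A) (J(G, A) = (3/A + A/1)/5 = (3/A + A*1)/5 = (3/A + A)/5 = (A + 3/A)/5 = A/5 + 3/(5*A))
J(7/R - 2/9, 1 - 1*(-1))² = ((3 + (1 - 1*(-1))²)/(5*(1 - 1*(-1))))² = ((3 + (1 + 1)²)/(5*(1 + 1)))² = ((⅕)*(3 + 2²)/2)² = ((⅕)*(½)*(3 + 4))² = ((⅕)*(½)*7)² = (7/10)² = 49/100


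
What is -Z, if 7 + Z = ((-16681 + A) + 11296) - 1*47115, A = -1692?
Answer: 54199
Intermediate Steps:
Z = -54199 (Z = -7 + (((-16681 - 1692) + 11296) - 1*47115) = -7 + ((-18373 + 11296) - 47115) = -7 + (-7077 - 47115) = -7 - 54192 = -54199)
-Z = -1*(-54199) = 54199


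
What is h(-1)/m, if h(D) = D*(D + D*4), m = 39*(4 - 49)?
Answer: -1/351 ≈ -0.0028490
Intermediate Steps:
m = -1755 (m = 39*(-45) = -1755)
h(D) = 5*D**2 (h(D) = D*(D + 4*D) = D*(5*D) = 5*D**2)
h(-1)/m = (5*(-1)**2)/(-1755) = (5*1)*(-1/1755) = 5*(-1/1755) = -1/351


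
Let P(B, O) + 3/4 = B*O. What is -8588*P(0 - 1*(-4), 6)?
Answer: -199671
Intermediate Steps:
P(B, O) = -¾ + B*O
-8588*P(0 - 1*(-4), 6) = -8588*(-¾ + (0 - 1*(-4))*6) = -8588*(-¾ + (0 + 4)*6) = -8588*(-¾ + 4*6) = -8588*(-¾ + 24) = -8588*93/4 = -199671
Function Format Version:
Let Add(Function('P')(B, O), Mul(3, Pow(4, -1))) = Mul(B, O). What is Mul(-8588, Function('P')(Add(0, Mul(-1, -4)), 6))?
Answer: -199671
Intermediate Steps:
Function('P')(B, O) = Add(Rational(-3, 4), Mul(B, O))
Mul(-8588, Function('P')(Add(0, Mul(-1, -4)), 6)) = Mul(-8588, Add(Rational(-3, 4), Mul(Add(0, Mul(-1, -4)), 6))) = Mul(-8588, Add(Rational(-3, 4), Mul(Add(0, 4), 6))) = Mul(-8588, Add(Rational(-3, 4), Mul(4, 6))) = Mul(-8588, Add(Rational(-3, 4), 24)) = Mul(-8588, Rational(93, 4)) = -199671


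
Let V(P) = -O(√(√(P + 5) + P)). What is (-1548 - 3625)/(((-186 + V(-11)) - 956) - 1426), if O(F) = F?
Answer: 5173/(2568 + √(-11 + I*√6)) ≈ 2.0141 - 0.0026168*I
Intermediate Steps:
V(P) = -√(P + √(5 + P)) (V(P) = -√(√(P + 5) + P) = -√(√(5 + P) + P) = -√(P + √(5 + P)))
(-1548 - 3625)/(((-186 + V(-11)) - 956) - 1426) = (-1548 - 3625)/(((-186 - √(-11 + √(5 - 11))) - 956) - 1426) = -5173/(((-186 - √(-11 + √(-6))) - 956) - 1426) = -5173/(((-186 - √(-11 + I*√6)) - 956) - 1426) = -5173/((-1142 - √(-11 + I*√6)) - 1426) = -5173/(-2568 - √(-11 + I*√6))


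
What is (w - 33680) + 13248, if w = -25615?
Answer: -46047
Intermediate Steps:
(w - 33680) + 13248 = (-25615 - 33680) + 13248 = -59295 + 13248 = -46047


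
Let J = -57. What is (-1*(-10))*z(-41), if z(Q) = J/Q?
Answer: 570/41 ≈ 13.902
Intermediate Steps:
z(Q) = -57/Q
(-1*(-10))*z(-41) = (-1*(-10))*(-57/(-41)) = 10*(-57*(-1/41)) = 10*(57/41) = 570/41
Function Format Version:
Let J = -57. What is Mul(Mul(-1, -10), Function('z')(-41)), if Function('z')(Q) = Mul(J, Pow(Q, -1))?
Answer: Rational(570, 41) ≈ 13.902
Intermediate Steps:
Function('z')(Q) = Mul(-57, Pow(Q, -1))
Mul(Mul(-1, -10), Function('z')(-41)) = Mul(Mul(-1, -10), Mul(-57, Pow(-41, -1))) = Mul(10, Mul(-57, Rational(-1, 41))) = Mul(10, Rational(57, 41)) = Rational(570, 41)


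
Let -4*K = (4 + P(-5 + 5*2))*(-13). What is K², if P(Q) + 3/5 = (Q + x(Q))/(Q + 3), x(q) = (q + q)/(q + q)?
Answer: 1164241/6400 ≈ 181.91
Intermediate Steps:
x(q) = 1 (x(q) = (2*q)/((2*q)) = (2*q)*(1/(2*q)) = 1)
P(Q) = -⅗ + (1 + Q)/(3 + Q) (P(Q) = -⅗ + (Q + 1)/(Q + 3) = -⅗ + (1 + Q)/(3 + Q))
K = 1079/80 (K = -(4 + 2*(-2 + (-5 + 5*2))/(5*(3 + (-5 + 5*2))))*(-13)/4 = -(4 + 2*(-2 + (-5 + 10))/(5*(3 + (-5 + 10))))*(-13)/4 = -(4 + 2*(-2 + 5)/(5*(3 + 5)))*(-13)/4 = -(4 + (⅖)*3/8)*(-13)/4 = -(4 + (⅖)*(⅛)*3)*(-13)/4 = -(4 + 3/20)*(-13)/4 = -83*(-13)/80 = -¼*(-1079/20) = 1079/80 ≈ 13.488)
K² = (1079/80)² = 1164241/6400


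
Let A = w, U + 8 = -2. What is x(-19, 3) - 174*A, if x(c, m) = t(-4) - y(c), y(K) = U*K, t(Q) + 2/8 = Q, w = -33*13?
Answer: 297807/4 ≈ 74452.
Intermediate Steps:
U = -10 (U = -8 - 2 = -10)
w = -429
t(Q) = -¼ + Q
A = -429
y(K) = -10*K
x(c, m) = -17/4 + 10*c (x(c, m) = (-¼ - 4) - (-10)*c = -17/4 + 10*c)
x(-19, 3) - 174*A = (-17/4 + 10*(-19)) - 174*(-429) = (-17/4 - 190) + 74646 = -777/4 + 74646 = 297807/4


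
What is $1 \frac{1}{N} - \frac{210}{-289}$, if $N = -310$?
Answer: $\frac{64811}{89590} \approx 0.72342$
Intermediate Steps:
$1 \frac{1}{N} - \frac{210}{-289} = 1 \frac{1}{-310} - \frac{210}{-289} = 1 \left(- \frac{1}{310}\right) - - \frac{210}{289} = - \frac{1}{310} + \frac{210}{289} = \frac{64811}{89590}$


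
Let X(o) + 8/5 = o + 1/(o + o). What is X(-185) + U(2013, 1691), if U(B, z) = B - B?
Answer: -69043/370 ≈ -186.60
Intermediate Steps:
X(o) = -8/5 + o + 1/(2*o) (X(o) = -8/5 + (o + 1/(o + o)) = -8/5 + (o + 1/(2*o)) = -8/5 + o + 1/(2*o))
U(B, z) = 0
X(-185) + U(2013, 1691) = (-8/5 - 185 + (½)/(-185)) + 0 = (-8/5 - 185 + (½)*(-1/185)) + 0 = (-8/5 - 185 - 1/370) + 0 = -69043/370 + 0 = -69043/370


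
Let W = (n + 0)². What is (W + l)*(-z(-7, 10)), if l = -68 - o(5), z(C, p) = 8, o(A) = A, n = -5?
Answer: 384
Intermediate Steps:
l = -73 (l = -68 - 1*5 = -68 - 5 = -73)
W = 25 (W = (-5 + 0)² = (-5)² = 25)
(W + l)*(-z(-7, 10)) = (25 - 73)*(-1*8) = -48*(-8) = 384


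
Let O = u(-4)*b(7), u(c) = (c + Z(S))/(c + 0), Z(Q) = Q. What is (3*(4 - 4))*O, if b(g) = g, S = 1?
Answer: 0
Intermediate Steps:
u(c) = (1 + c)/c (u(c) = (c + 1)/(c + 0) = (1 + c)/c)
O = 21/4 (O = ((1 - 4)/(-4))*7 = -1/4*(-3)*7 = (3/4)*7 = 21/4 ≈ 5.2500)
(3*(4 - 4))*O = (3*(4 - 4))*(21/4) = (3*0)*(21/4) = 0*(21/4) = 0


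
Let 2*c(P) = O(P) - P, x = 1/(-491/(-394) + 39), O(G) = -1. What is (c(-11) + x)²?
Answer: 6348743041/251444449 ≈ 25.249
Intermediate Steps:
x = 394/15857 (x = 1/(-491*(-1/394) + 39) = 1/(491/394 + 39) = 1/(15857/394) = 394/15857 ≈ 0.024847)
c(P) = -½ - P/2 (c(P) = (-1 - P)/2 = -½ - P/2)
(c(-11) + x)² = ((-½ - ½*(-11)) + 394/15857)² = ((-½ + 11/2) + 394/15857)² = (5 + 394/15857)² = (79679/15857)² = 6348743041/251444449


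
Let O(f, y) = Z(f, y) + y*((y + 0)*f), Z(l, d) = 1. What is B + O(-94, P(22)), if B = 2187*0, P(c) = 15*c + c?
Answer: -11646975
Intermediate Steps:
P(c) = 16*c
O(f, y) = 1 + f*y**2 (O(f, y) = 1 + y*((y + 0)*f) = 1 + y*(y*f) = 1 + y*(f*y) = 1 + f*y**2)
B = 0
B + O(-94, P(22)) = 0 + (1 - 94*(16*22)**2) = 0 + (1 - 94*352**2) = 0 + (1 - 94*123904) = 0 + (1 - 11646976) = 0 - 11646975 = -11646975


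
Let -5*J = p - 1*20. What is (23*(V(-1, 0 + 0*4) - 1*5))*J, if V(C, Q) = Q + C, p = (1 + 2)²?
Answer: -1518/5 ≈ -303.60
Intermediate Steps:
p = 9 (p = 3² = 9)
J = 11/5 (J = -(9 - 1*20)/5 = -(9 - 20)/5 = -⅕*(-11) = 11/5 ≈ 2.2000)
V(C, Q) = C + Q
(23*(V(-1, 0 + 0*4) - 1*5))*J = (23*((-1 + (0 + 0*4)) - 1*5))*(11/5) = (23*((-1 + (0 + 0)) - 5))*(11/5) = (23*((-1 + 0) - 5))*(11/5) = (23*(-1 - 5))*(11/5) = (23*(-6))*(11/5) = -138*11/5 = -1518/5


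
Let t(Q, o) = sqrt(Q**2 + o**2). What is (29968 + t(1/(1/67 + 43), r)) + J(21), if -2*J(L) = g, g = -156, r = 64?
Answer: 30046 + sqrt(34021069193)/2882 ≈ 30110.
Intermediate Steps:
J(L) = 78 (J(L) = -1/2*(-156) = 78)
(29968 + t(1/(1/67 + 43), r)) + J(21) = (29968 + sqrt((1/(1/67 + 43))**2 + 64**2)) + 78 = (29968 + sqrt((1/(1/67 + 43))**2 + 4096)) + 78 = (29968 + sqrt((1/(2882/67))**2 + 4096)) + 78 = (29968 + sqrt((67/2882)**2 + 4096)) + 78 = (29968 + sqrt(4489/8305924 + 4096)) + 78 = (29968 + sqrt(34021069193/8305924)) + 78 = (29968 + sqrt(34021069193)/2882) + 78 = 30046 + sqrt(34021069193)/2882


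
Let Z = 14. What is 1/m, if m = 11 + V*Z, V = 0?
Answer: 1/11 ≈ 0.090909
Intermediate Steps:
m = 11 (m = 11 + 0*14 = 11 + 0 = 11)
1/m = 1/11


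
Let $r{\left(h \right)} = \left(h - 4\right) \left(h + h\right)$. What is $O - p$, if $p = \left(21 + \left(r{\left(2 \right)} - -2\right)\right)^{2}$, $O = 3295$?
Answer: $3070$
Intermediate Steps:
$r{\left(h \right)} = 2 h \left(-4 + h\right)$ ($r{\left(h \right)} = \left(-4 + h\right) 2 h = 2 h \left(-4 + h\right)$)
$p = 225$ ($p = \left(21 + \left(2 \cdot 2 \left(-4 + 2\right) - -2\right)\right)^{2} = \left(21 + \left(2 \cdot 2 \left(-2\right) + 2\right)\right)^{2} = \left(21 + \left(-8 + 2\right)\right)^{2} = \left(21 - 6\right)^{2} = 15^{2} = 225$)
$O - p = 3295 - 225 = 3070$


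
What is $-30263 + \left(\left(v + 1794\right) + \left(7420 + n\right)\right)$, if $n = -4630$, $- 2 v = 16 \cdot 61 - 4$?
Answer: $-26165$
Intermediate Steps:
$v = -486$ ($v = - \frac{16 \cdot 61 - 4}{2} = - \frac{976 - 4}{2} = \left(- \frac{1}{2}\right) 972 = -486$)
$-30263 + \left(\left(v + 1794\right) + \left(7420 + n\right)\right) = -30263 + \left(\left(-486 + 1794\right) + \left(7420 - 4630\right)\right) = -30263 + \left(1308 + 2790\right) = -30263 + 4098 = -26165$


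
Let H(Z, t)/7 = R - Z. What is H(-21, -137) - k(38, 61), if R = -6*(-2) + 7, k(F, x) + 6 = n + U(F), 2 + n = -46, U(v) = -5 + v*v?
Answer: -1105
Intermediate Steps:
U(v) = -5 + v²
n = -48 (n = -2 - 46 = -48)
k(F, x) = -59 + F² (k(F, x) = -6 + (-48 + (-5 + F²)) = -6 + (-53 + F²) = -59 + F²)
R = 19 (R = 12 + 7 = 19)
H(Z, t) = 133 - 7*Z (H(Z, t) = 7*(19 - Z) = 133 - 7*Z)
H(-21, -137) - k(38, 61) = (133 - 7*(-21)) - (-59 + 38²) = (133 + 147) - (-59 + 1444) = 280 - 1*1385 = 280 - 1385 = -1105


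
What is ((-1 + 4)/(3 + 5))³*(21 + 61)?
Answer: 1107/256 ≈ 4.3242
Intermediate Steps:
((-1 + 4)/(3 + 5))³*(21 + 61) = (3/8)³*82 = (27/512)*82 = 1107/256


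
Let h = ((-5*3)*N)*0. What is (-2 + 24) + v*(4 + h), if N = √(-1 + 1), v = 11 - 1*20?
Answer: -14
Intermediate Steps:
v = -9 (v = 11 - 20 = -9)
N = 0 (N = √0 = 0)
h = 0 (h = (-5*3*0)*0 = -15*0*0 = 0*0 = 0)
(-2 + 24) + v*(4 + h) = (-2 + 24) - 9*(4 + 0) = 22 - 9*4 = 22 - 36 = -14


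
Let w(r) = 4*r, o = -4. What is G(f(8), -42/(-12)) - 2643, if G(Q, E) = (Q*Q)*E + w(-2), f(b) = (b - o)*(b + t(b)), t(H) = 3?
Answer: 58333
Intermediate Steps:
f(b) = (3 + b)*(4 + b) (f(b) = (b - 1*(-4))*(b + 3) = (b + 4)*(3 + b) = (4 + b)*(3 + b) = (3 + b)*(4 + b))
G(Q, E) = -8 + E*Q**2 (G(Q, E) = (Q*Q)*E + 4*(-2) = Q**2*E - 8 = E*Q**2 - 8 = -8 + E*Q**2)
G(f(8), -42/(-12)) - 2643 = (-8 + (-42/(-12))*(12 + 8**2 + 7*8)**2) - 2643 = (-8 + (-42*(-1/12))*(12 + 64 + 56)**2) - 2643 = (-8 + (7/2)*132**2) - 2643 = (-8 + (7/2)*17424) - 2643 = (-8 + 60984) - 2643 = 60976 - 2643 = 58333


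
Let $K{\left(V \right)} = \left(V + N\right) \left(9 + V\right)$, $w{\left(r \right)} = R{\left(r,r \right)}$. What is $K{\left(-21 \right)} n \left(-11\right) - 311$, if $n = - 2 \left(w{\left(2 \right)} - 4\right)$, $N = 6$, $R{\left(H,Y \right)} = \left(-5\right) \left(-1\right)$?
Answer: $3649$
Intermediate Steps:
$R{\left(H,Y \right)} = 5$
$w{\left(r \right)} = 5$
$K{\left(V \right)} = \left(6 + V\right) \left(9 + V\right)$ ($K{\left(V \right)} = \left(V + 6\right) \left(9 + V\right) = \left(6 + V\right) \left(9 + V\right)$)
$n = -2$ ($n = - 2 \left(5 - 4\right) = \left(-2\right) 1 = -2$)
$K{\left(-21 \right)} n \left(-11\right) - 311 = \left(54 + \left(-21\right)^{2} + 15 \left(-21\right)\right) \left(\left(-2\right) \left(-11\right)\right) - 311 = \left(54 + 441 - 315\right) 22 - 311 = 180 \cdot 22 - 311 = 3960 - 311 = 3649$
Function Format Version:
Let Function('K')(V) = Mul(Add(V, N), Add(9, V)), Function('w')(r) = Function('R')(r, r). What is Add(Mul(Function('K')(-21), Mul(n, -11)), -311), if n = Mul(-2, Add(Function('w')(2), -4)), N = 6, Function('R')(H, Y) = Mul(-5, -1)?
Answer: 3649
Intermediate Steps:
Function('R')(H, Y) = 5
Function('w')(r) = 5
Function('K')(V) = Mul(Add(6, V), Add(9, V)) (Function('K')(V) = Mul(Add(V, 6), Add(9, V)) = Mul(Add(6, V), Add(9, V)))
n = -2 (n = Mul(-2, Add(5, -4)) = Mul(-2, 1) = -2)
Add(Mul(Function('K')(-21), Mul(n, -11)), -311) = Add(Mul(Add(54, Pow(-21, 2), Mul(15, -21)), Mul(-2, -11)), -311) = Add(Mul(Add(54, 441, -315), 22), -311) = Add(Mul(180, 22), -311) = Add(3960, -311) = 3649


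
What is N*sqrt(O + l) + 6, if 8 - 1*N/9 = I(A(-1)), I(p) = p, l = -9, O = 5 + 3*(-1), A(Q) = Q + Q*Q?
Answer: 6 + 72*I*sqrt(7) ≈ 6.0 + 190.49*I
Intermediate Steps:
A(Q) = Q + Q**2
O = 2 (O = 5 - 3 = 2)
N = 72 (N = 72 - (-9)*(1 - 1) = 72 - (-9)*0 = 72 - 9*0 = 72 + 0 = 72)
N*sqrt(O + l) + 6 = 72*sqrt(2 - 9) + 6 = 72*sqrt(-7) + 6 = 72*(I*sqrt(7)) + 6 = 72*I*sqrt(7) + 6 = 6 + 72*I*sqrt(7)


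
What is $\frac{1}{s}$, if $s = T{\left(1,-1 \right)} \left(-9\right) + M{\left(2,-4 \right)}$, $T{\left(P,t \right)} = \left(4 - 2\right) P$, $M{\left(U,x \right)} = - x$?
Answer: $- \frac{1}{14} \approx -0.071429$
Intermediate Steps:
$T{\left(P,t \right)} = 2 P$
$s = -14$ ($s = 2 \cdot 1 \left(-9\right) - -4 = 2 \left(-9\right) + 4 = -18 + 4 = -14$)
$\frac{1}{s} = \frac{1}{-14} = - \frac{1}{14}$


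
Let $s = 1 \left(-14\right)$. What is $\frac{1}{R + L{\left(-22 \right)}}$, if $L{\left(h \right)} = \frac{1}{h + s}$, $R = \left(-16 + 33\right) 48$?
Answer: $\frac{36}{29375} \approx 0.0012255$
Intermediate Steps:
$R = 816$ ($R = 17 \cdot 48 = 816$)
$s = -14$
$L{\left(h \right)} = \frac{1}{-14 + h}$ ($L{\left(h \right)} = \frac{1}{h - 14} = \frac{1}{-14 + h}$)
$\frac{1}{R + L{\left(-22 \right)}} = \frac{1}{816 + \frac{1}{-14 - 22}} = \frac{1}{816 + \frac{1}{-36}} = \frac{1}{816 - \frac{1}{36}} = \frac{1}{\frac{29375}{36}} = \frac{36}{29375}$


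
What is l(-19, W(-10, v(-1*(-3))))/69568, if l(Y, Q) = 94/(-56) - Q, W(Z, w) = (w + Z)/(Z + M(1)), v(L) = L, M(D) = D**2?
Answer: -619/17531136 ≈ -3.5309e-5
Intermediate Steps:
W(Z, w) = (Z + w)/(1 + Z) (W(Z, w) = (w + Z)/(Z + 1**2) = (Z + w)/(Z + 1) = (Z + w)/(1 + Z))
l(Y, Q) = -47/28 - Q (l(Y, Q) = 94*(-1/56) - Q = -47/28 - Q)
l(-19, W(-10, v(-1*(-3))))/69568 = (-47/28 - (-10 - 1*(-3))/(1 - 10))/69568 = (-47/28 - (-10 + 3)/(-9))*(1/69568) = (-47/28 - (-1)*(-7)/9)*(1/69568) = (-47/28 - 1*7/9)*(1/69568) = (-47/28 - 7/9)*(1/69568) = -619/252*1/69568 = -619/17531136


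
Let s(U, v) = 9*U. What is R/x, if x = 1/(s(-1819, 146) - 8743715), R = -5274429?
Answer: 46204451640894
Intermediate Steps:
x = -1/8760086 (x = 1/(9*(-1819) - 8743715) = 1/(-16371 - 8743715) = 1/(-8760086) = -1/8760086 ≈ -1.1415e-7)
R/x = -5274429/(-1/8760086) = -5274429*(-8760086) = 46204451640894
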